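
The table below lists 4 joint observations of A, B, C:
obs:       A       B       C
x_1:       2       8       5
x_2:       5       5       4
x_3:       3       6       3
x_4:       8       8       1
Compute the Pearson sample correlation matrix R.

Step 1 — column means:
  mean(A) = (2 + 5 + 3 + 8) / 4 = 18/4 = 4.5
  mean(B) = (8 + 5 + 6 + 8) / 4 = 27/4 = 6.75
  mean(C) = (5 + 4 + 3 + 1) / 4 = 13/4 = 3.25

Step 2 — sample variances and covariances s[i,j] = (1/(n-1)) · Σ_k (x_{k,i} - mean_i) · (x_{k,j} - mean_j), with n-1 = 3:
  s[A,A] = ((-2.5)·(-2.5) + (0.5)·(0.5) + (-1.5)·(-1.5) + (3.5)·(3.5)) / 3 = 21/3 = 7
  s[A,B] = ((-2.5)·(1.25) + (0.5)·(-1.75) + (-1.5)·(-0.75) + (3.5)·(1.25)) / 3 = 1.5/3 = 0.5
  s[A,C] = ((-2.5)·(1.75) + (0.5)·(0.75) + (-1.5)·(-0.25) + (3.5)·(-2.25)) / 3 = -11.5/3 = -3.8333
  s[B,B] = ((1.25)·(1.25) + (-1.75)·(-1.75) + (-0.75)·(-0.75) + (1.25)·(1.25)) / 3 = 6.75/3 = 2.25
  s[B,C] = ((1.25)·(1.75) + (-1.75)·(0.75) + (-0.75)·(-0.25) + (1.25)·(-2.25)) / 3 = -1.75/3 = -0.5833
  s[C,C] = ((1.75)·(1.75) + (0.75)·(0.75) + (-0.25)·(-0.25) + (-2.25)·(-2.25)) / 3 = 8.75/3 = 2.9167
  Sample standard deviations s_i = √(s[i,i]):
  s(A) = √(7) = 2.6458
  s(B) = √(2.25) = 1.5
  s(C) = √(2.9167) = 1.7078

Step 3 — r_{ij} = s_{ij} / (s_i · s_j):
  r[A,A] = 1 (diagonal).
  r[A,B] = 0.5 / (2.6458 · 1.5) = 0.5 / 3.9686 = 0.126
  r[A,C] = -3.8333 / (2.6458 · 1.7078) = -3.8333 / 4.5185 = -0.8484
  r[B,B] = 1 (diagonal).
  r[B,C] = -0.5833 / (1.5 · 1.7078) = -0.5833 / 2.5617 = -0.2277
  r[C,C] = 1 (diagonal).

R is symmetric with unit diagonal. Assembling:

R = [[1, 0.126, -0.8484],
 [0.126, 1, -0.2277],
 [-0.8484, -0.2277, 1]]


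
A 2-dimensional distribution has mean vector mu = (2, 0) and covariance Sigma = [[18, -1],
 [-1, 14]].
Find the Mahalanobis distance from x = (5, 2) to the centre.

Step 1 — centre the observation: (x - mu) = (3, 2).

Step 2 — invert Sigma. det(Sigma) = 18·14 - (-1)² = 251.
  Sigma^{-1} = (1/det) · [[d, -b], [-b, a]] = [[0.0558, 0.004],
 [0.004, 0.0717]].

Step 3 — form the quadratic (x - mu)^T · Sigma^{-1} · (x - mu):
  Sigma^{-1} · (x - mu) = (0.1753, 0.1554).
  (x - mu)^T · [Sigma^{-1} · (x - mu)] = (3)·(0.1753) + (2)·(0.1554) = 0.8367.

Step 4 — take square root: d = √(0.8367) ≈ 0.9147.

d(x, mu) = √(0.8367) ≈ 0.9147


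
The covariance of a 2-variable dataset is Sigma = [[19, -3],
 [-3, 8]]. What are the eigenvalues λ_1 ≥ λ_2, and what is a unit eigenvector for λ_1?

Step 1 — characteristic polynomial of 2×2 Sigma:
  det(Sigma - λI) = λ² - trace · λ + det = 0.
  trace = 19 + 8 = 27, det = 19·8 - (-3)² = 143.
Step 2 — discriminant:
  Δ = trace² - 4·det = 729 - 572 = 157.
Step 3 — eigenvalues:
  λ = (trace ± √Δ)/2 = (27 ± 12.53)/2,
  λ_1 = 19.765,  λ_2 = 7.235.

Step 4 — unit eigenvector for λ_1: solve (Sigma - λ_1 I)v = 0. First row:
  (19 - 19.765)·v_x + (-3)·v_y = 0, i.e. (-0.765)·v_x + (-3)·v_y = 0,
  so v ∝ (b, λ_1 - a) = (-3, 0.765); multiply by -1 so the first entry is positive: u = (3, -0.765).
  ||u|| = √((3)² + (-0.765)²) = √(9.5852) ≈ 3.096,
  v_1 = u/||u|| ≈ (0.969, -0.2471) (||v_1|| = 1).

λ_1 = 19.765,  λ_2 = 7.235;  v_1 ≈ (0.969, -0.2471)


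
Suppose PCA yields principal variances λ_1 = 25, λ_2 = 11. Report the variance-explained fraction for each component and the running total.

Step 1 — total variance = trace(Sigma) = Σ λ_i = 25 + 11 = 36.

Step 2 — fraction explained by component i = λ_i / Σ λ:
  PC1: 25/36 = 0.6944
  PC2: 11/36 = 0.3056

Step 3 — cumulative fraction after k components = (λ_1 + ... + λ_k) / Σ λ:
  k = 1: 25/36 = 0.6944
  k = 2: (25 + 11)/36 = 36/36 = 1

Summary (fraction, with percent):

explained: PC1 0.6944 (69.44%), PC2 0.3056 (30.56%);  cumulative: 0.6944, 1


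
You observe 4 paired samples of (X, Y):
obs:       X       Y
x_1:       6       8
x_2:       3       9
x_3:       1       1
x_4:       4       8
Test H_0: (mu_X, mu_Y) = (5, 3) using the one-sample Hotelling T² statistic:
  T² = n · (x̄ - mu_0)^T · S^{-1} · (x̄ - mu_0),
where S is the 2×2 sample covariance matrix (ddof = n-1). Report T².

Step 1 — sample mean vector:
  mean(X) = (6 + 3 + 1 + 4) / 4 = 14/4 = 3.5
  mean(Y) = (8 + 9 + 1 + 8) / 4 = 26/4 = 6.5
  x̄ = (3.5, 6.5),  deviation x̄ - mu_0 = (3.5, 6.5) - (5, 3) = (-1.5, 3.5).

Step 2 — sample covariance matrix, S[i,j] = (1/(n-1)) · Σ_k (x_{k,i} - mean_i) · (x_{k,j} - mean_j), divisor n-1 = 3:
  S[X,X] = ((2.5)·(2.5) + (-0.5)·(-0.5) + (-2.5)·(-2.5) + (0.5)·(0.5)) / 3 = 13/3 = 4.3333
  S[X,Y] = ((2.5)·(1.5) + (-0.5)·(2.5) + (-2.5)·(-5.5) + (0.5)·(1.5)) / 3 = 17/3 = 5.6667
  S[Y,Y] = ((1.5)·(1.5) + (2.5)·(2.5) + (-5.5)·(-5.5) + (1.5)·(1.5)) / 3 = 41/3 = 13.6667
  S = [[4.3333, 5.6667],
 [5.6667, 13.6667]].

Step 3 — invert S. det(S) = 4.3333·13.6667 - (5.6667)² = 27.1111.
  S^{-1} = (1/det) · [[d, -b], [-b, a]] = [[0.5041, -0.209],
 [-0.209, 0.1598]].

Step 4 — quadratic form (x̄ - mu_0)^T · S^{-1} · (x̄ - mu_0):
  S^{-1} · (x̄ - mu_0) = (-1.4877, 0.873),
  (x̄ - mu_0)^T · [...] = (-1.5)·(-1.4877) + (3.5)·(0.873) = 5.2869.

Step 5 — scale by n: T² = 4 · 5.2869 = 21.1475.

T² ≈ 21.1475


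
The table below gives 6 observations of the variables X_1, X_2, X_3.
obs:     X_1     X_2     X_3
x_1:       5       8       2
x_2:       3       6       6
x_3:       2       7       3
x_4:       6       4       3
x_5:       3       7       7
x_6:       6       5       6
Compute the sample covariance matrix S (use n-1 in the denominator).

Step 1 — column means:
  mean(X_1) = (5 + 3 + 2 + 6 + 3 + 6) / 6 = 25/6 = 4.1667
  mean(X_2) = (8 + 6 + 7 + 4 + 7 + 5) / 6 = 37/6 = 6.1667
  mean(X_3) = (2 + 6 + 3 + 3 + 7 + 6) / 6 = 27/6 = 4.5

Step 2 — sample covariance S[i,j] = (1/(n-1)) · Σ_k (x_{k,i} - mean_i) · (x_{k,j} - mean_j), with n-1 = 5.
  S[X_1,X_1] = ((0.8333)·(0.8333) + (-1.1667)·(-1.1667) + (-2.1667)·(-2.1667) + (1.8333)·(1.8333) + (-1.1667)·(-1.1667) + (1.8333)·(1.8333)) / 5 = 14.8333/5 = 2.9667
  S[X_1,X_2] = ((0.8333)·(1.8333) + (-1.1667)·(-0.1667) + (-2.1667)·(0.8333) + (1.8333)·(-2.1667) + (-1.1667)·(0.8333) + (1.8333)·(-1.1667)) / 5 = -7.1667/5 = -1.4333
  S[X_1,X_3] = ((0.8333)·(-2.5) + (-1.1667)·(1.5) + (-2.1667)·(-1.5) + (1.8333)·(-1.5) + (-1.1667)·(2.5) + (1.8333)·(1.5)) / 5 = -3.5/5 = -0.7
  S[X_2,X_2] = ((1.8333)·(1.8333) + (-0.1667)·(-0.1667) + (0.8333)·(0.8333) + (-2.1667)·(-2.1667) + (0.8333)·(0.8333) + (-1.1667)·(-1.1667)) / 5 = 10.8333/5 = 2.1667
  S[X_2,X_3] = ((1.8333)·(-2.5) + (-0.1667)·(1.5) + (0.8333)·(-1.5) + (-2.1667)·(-1.5) + (0.8333)·(2.5) + (-1.1667)·(1.5)) / 5 = -2.5/5 = -0.5
  S[X_3,X_3] = ((-2.5)·(-2.5) + (1.5)·(1.5) + (-1.5)·(-1.5) + (-1.5)·(-1.5) + (2.5)·(2.5) + (1.5)·(1.5)) / 5 = 21.5/5 = 4.3

S is symmetric (S[j,i] = S[i,j]). Assembling:

S = [[2.9667, -1.4333, -0.7],
 [-1.4333, 2.1667, -0.5],
 [-0.7, -0.5, 4.3]]


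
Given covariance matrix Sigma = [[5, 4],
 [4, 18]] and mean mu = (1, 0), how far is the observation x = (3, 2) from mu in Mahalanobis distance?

Step 1 — centre the observation: (x - mu) = (2, 2).

Step 2 — invert Sigma. det(Sigma) = 5·18 - (4)² = 74.
  Sigma^{-1} = (1/det) · [[d, -b], [-b, a]] = [[0.2432, -0.0541],
 [-0.0541, 0.0676]].

Step 3 — form the quadratic (x - mu)^T · Sigma^{-1} · (x - mu):
  Sigma^{-1} · (x - mu) = (0.3784, 0.027).
  (x - mu)^T · [Sigma^{-1} · (x - mu)] = (2)·(0.3784) + (2)·(0.027) = 0.8108.

Step 4 — take square root: d = √(0.8108) ≈ 0.9005.

d(x, mu) = √(0.8108) ≈ 0.9005


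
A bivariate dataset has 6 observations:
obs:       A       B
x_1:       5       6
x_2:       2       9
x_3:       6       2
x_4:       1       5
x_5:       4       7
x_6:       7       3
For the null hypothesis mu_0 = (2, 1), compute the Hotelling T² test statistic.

Step 1 — sample mean vector:
  mean(A) = (5 + 2 + 6 + 1 + 4 + 7) / 6 = 25/6 = 4.1667
  mean(B) = (6 + 9 + 2 + 5 + 7 + 3) / 6 = 32/6 = 5.3333
  x̄ = (4.1667, 5.3333),  deviation x̄ - mu_0 = (4.1667, 5.3333) - (2, 1) = (2.1667, 4.3333).

Step 2 — sample covariance matrix, S[i,j] = (1/(n-1)) · Σ_k (x_{k,i} - mean_i) · (x_{k,j} - mean_j), divisor n-1 = 5:
  S[A,A] = ((0.8333)·(0.8333) + (-2.1667)·(-2.1667) + (1.8333)·(1.8333) + (-3.1667)·(-3.1667) + (-0.1667)·(-0.1667) + (2.8333)·(2.8333)) / 5 = 26.8333/5 = 5.3667
  S[A,B] = ((0.8333)·(0.6667) + (-2.1667)·(3.6667) + (1.8333)·(-3.3333) + (-3.1667)·(-0.3333) + (-0.1667)·(1.6667) + (2.8333)·(-2.3333)) / 5 = -19.3333/5 = -3.8667
  S[B,B] = ((0.6667)·(0.6667) + (3.6667)·(3.6667) + (-3.3333)·(-3.3333) + (-0.3333)·(-0.3333) + (1.6667)·(1.6667) + (-2.3333)·(-2.3333)) / 5 = 33.3333/5 = 6.6667
  S = [[5.3667, -3.8667],
 [-3.8667, 6.6667]].

Step 3 — invert S. det(S) = 5.3667·6.6667 - (-3.8667)² = 20.8267.
  S^{-1} = (1/det) · [[d, -b], [-b, a]] = [[0.3201, 0.1857],
 [0.1857, 0.2577]].

Step 4 — quadratic form (x̄ - mu_0)^T · S^{-1} · (x̄ - mu_0):
  S^{-1} · (x̄ - mu_0) = (1.4981, 1.5189),
  (x̄ - mu_0)^T · [...] = (2.1667)·(1.4981) + (4.3333)·(1.5189) = 9.8277.

Step 5 — scale by n: T² = 6 · 9.8277 = 58.9661.

T² ≈ 58.9661


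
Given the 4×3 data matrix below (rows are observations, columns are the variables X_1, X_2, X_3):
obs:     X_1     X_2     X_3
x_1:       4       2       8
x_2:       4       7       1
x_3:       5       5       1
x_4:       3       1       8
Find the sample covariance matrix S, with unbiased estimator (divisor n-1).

Step 1 — column means:
  mean(X_1) = (4 + 4 + 5 + 3) / 4 = 16/4 = 4
  mean(X_2) = (2 + 7 + 5 + 1) / 4 = 15/4 = 3.75
  mean(X_3) = (8 + 1 + 1 + 8) / 4 = 18/4 = 4.5

Step 2 — sample covariance S[i,j] = (1/(n-1)) · Σ_k (x_{k,i} - mean_i) · (x_{k,j} - mean_j), with n-1 = 3.
  S[X_1,X_1] = ((0)·(0) + (0)·(0) + (1)·(1) + (-1)·(-1)) / 3 = 2/3 = 0.6667
  S[X_1,X_2] = ((0)·(-1.75) + (0)·(3.25) + (1)·(1.25) + (-1)·(-2.75)) / 3 = 4/3 = 1.3333
  S[X_1,X_3] = ((0)·(3.5) + (0)·(-3.5) + (1)·(-3.5) + (-1)·(3.5)) / 3 = -7/3 = -2.3333
  S[X_2,X_2] = ((-1.75)·(-1.75) + (3.25)·(3.25) + (1.25)·(1.25) + (-2.75)·(-2.75)) / 3 = 22.75/3 = 7.5833
  S[X_2,X_3] = ((-1.75)·(3.5) + (3.25)·(-3.5) + (1.25)·(-3.5) + (-2.75)·(3.5)) / 3 = -31.5/3 = -10.5
  S[X_3,X_3] = ((3.5)·(3.5) + (-3.5)·(-3.5) + (-3.5)·(-3.5) + (3.5)·(3.5)) / 3 = 49/3 = 16.3333

S is symmetric (S[j,i] = S[i,j]). Assembling:

S = [[0.6667, 1.3333, -2.3333],
 [1.3333, 7.5833, -10.5],
 [-2.3333, -10.5, 16.3333]]


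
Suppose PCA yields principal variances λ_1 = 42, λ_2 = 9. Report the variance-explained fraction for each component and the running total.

Step 1 — total variance = trace(Sigma) = Σ λ_i = 42 + 9 = 51.

Step 2 — fraction explained by component i = λ_i / Σ λ:
  PC1: 42/51 = 0.8235
  PC2: 9/51 = 0.1765

Step 3 — cumulative fraction after k components = (λ_1 + ... + λ_k) / Σ λ:
  k = 1: 42/51 = 0.8235
  k = 2: (42 + 9)/51 = 51/51 = 1

Summary (fraction, with percent):

explained: PC1 0.8235 (82.35%), PC2 0.1765 (17.65%);  cumulative: 0.8235, 1


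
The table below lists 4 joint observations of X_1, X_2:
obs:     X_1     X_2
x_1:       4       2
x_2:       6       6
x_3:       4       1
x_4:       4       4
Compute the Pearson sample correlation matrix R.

Step 1 — column means:
  mean(X_1) = (4 + 6 + 4 + 4) / 4 = 18/4 = 4.5
  mean(X_2) = (2 + 6 + 1 + 4) / 4 = 13/4 = 3.25

Step 2 — sample variances and covariances s[i,j] = (1/(n-1)) · Σ_k (x_{k,i} - mean_i) · (x_{k,j} - mean_j), with n-1 = 3:
  s[X_1,X_1] = ((-0.5)·(-0.5) + (1.5)·(1.5) + (-0.5)·(-0.5) + (-0.5)·(-0.5)) / 3 = 3/3 = 1
  s[X_1,X_2] = ((-0.5)·(-1.25) + (1.5)·(2.75) + (-0.5)·(-2.25) + (-0.5)·(0.75)) / 3 = 5.5/3 = 1.8333
  s[X_2,X_2] = ((-1.25)·(-1.25) + (2.75)·(2.75) + (-2.25)·(-2.25) + (0.75)·(0.75)) / 3 = 14.75/3 = 4.9167
  Sample standard deviations s_i = √(s[i,i]):
  s(X_1) = √(1) = 1
  s(X_2) = √(4.9167) = 2.2174

Step 3 — r_{ij} = s_{ij} / (s_i · s_j):
  r[X_1,X_1] = 1 (diagonal).
  r[X_1,X_2] = 1.8333 / (1 · 2.2174) = 1.8333 / 2.2174 = 0.8268
  r[X_2,X_2] = 1 (diagonal).

R is symmetric with unit diagonal. Assembling:

R = [[1, 0.8268],
 [0.8268, 1]]


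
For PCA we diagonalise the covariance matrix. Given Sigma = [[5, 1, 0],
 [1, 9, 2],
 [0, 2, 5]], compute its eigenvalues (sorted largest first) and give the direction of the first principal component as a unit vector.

Step 1 — characteristic polynomial p(λ) = det(λI - Sigma) = λ³ - tr·λ² + c_1·λ - det, where tr = trace, c_1 = sum of the principal 2×2 minors, det = det(Sigma):
  tr = 5 + 9 + 5 = 19,
  c_1 = (5·9 - (1)²) + (5·5 - (0)²) + (9·5 - (2)²) = 44 + 25 + 41 = 110,
  det = 5·(9·5 - (2)²) - (1)·((1)·5 - (2)·(0)) + (0)·((1)·(2) - 9·(0)) = 5·(41) - (1)·(5) + (0)·(2) = 200.
  So p(λ) = λ³ - 19λ² + 110λ - 200.
Step 2 — look for an integer root (rational root theorem: any rational root is an integer divisor of 200). Testing λ = 4:
  p(4) = 64 - 304 + 440 - 200 = 0  ✓
  Dividing out (λ - 4): p(λ) = (λ - 4)(λ² - 15λ + 50).
Step 3 — remaining eigenvalues from the quadratic λ² - 15λ + 50 = 0:
  Δ = 15² - 4·50 = 225 - 200 = 25,  λ = (15 ± √25)/2 = (15 ± 5)/2 = 10 or 5.
  Sorted: λ_1 = 10,  λ_2 = 5,  λ_3 = 4  (check: sum = 19 = tr ✓).

Step 4 — unit eigenvector for λ_1 = 10: v spans the null space of (Sigma - λ_1 I), whose rows are
  r_1 = (-5, 1, 0),  r_2 = (1, -1, 2),  r_3 = (0, 2, -5).
  v is orthogonal to every row, so take v ∝ r_1 × r_2 = ((1)·(2) - (0)·(-1), (0)·(1) - (-5)·(2), (-5)·(-1) - (1)·(1)) = (2, 10, 4).
  Rescale (divide by 2): u = (1, 5, 2).
  ||u|| = √((1)² + (5)² + (2)²) = √(30) ≈ 5.4772,  v_1 = u/||u|| ≈ (0.1826, 0.9129, 0.3651) (||v_1|| = 1).

λ_1 = 10,  λ_2 = 5,  λ_3 = 4;  v_1 ≈ (0.1826, 0.9129, 0.3651)


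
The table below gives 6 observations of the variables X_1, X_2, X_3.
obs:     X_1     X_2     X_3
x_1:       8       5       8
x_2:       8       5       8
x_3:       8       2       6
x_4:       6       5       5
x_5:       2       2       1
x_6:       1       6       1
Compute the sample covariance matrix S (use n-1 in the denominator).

Step 1 — column means:
  mean(X_1) = (8 + 8 + 8 + 6 + 2 + 1) / 6 = 33/6 = 5.5
  mean(X_2) = (5 + 5 + 2 + 5 + 2 + 6) / 6 = 25/6 = 4.1667
  mean(X_3) = (8 + 8 + 6 + 5 + 1 + 1) / 6 = 29/6 = 4.8333

Step 2 — sample covariance S[i,j] = (1/(n-1)) · Σ_k (x_{k,i} - mean_i) · (x_{k,j} - mean_j), with n-1 = 5.
  S[X_1,X_1] = ((2.5)·(2.5) + (2.5)·(2.5) + (2.5)·(2.5) + (0.5)·(0.5) + (-3.5)·(-3.5) + (-4.5)·(-4.5)) / 5 = 51.5/5 = 10.3
  S[X_1,X_2] = ((2.5)·(0.8333) + (2.5)·(0.8333) + (2.5)·(-2.1667) + (0.5)·(0.8333) + (-3.5)·(-2.1667) + (-4.5)·(1.8333)) / 5 = -1.5/5 = -0.3
  S[X_1,X_3] = ((2.5)·(3.1667) + (2.5)·(3.1667) + (2.5)·(1.1667) + (0.5)·(0.1667) + (-3.5)·(-3.8333) + (-4.5)·(-3.8333)) / 5 = 49.5/5 = 9.9
  S[X_2,X_2] = ((0.8333)·(0.8333) + (0.8333)·(0.8333) + (-2.1667)·(-2.1667) + (0.8333)·(0.8333) + (-2.1667)·(-2.1667) + (1.8333)·(1.8333)) / 5 = 14.8333/5 = 2.9667
  S[X_2,X_3] = ((0.8333)·(3.1667) + (0.8333)·(3.1667) + (-2.1667)·(1.1667) + (0.8333)·(0.1667) + (-2.1667)·(-3.8333) + (1.8333)·(-3.8333)) / 5 = 4.1667/5 = 0.8333
  S[X_3,X_3] = ((3.1667)·(3.1667) + (3.1667)·(3.1667) + (1.1667)·(1.1667) + (0.1667)·(0.1667) + (-3.8333)·(-3.8333) + (-3.8333)·(-3.8333)) / 5 = 50.8333/5 = 10.1667

S is symmetric (S[j,i] = S[i,j]). Assembling:

S = [[10.3, -0.3, 9.9],
 [-0.3, 2.9667, 0.8333],
 [9.9, 0.8333, 10.1667]]


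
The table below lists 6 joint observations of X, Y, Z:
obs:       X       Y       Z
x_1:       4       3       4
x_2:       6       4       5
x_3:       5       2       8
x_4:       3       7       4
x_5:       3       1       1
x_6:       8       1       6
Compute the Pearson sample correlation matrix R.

Step 1 — column means:
  mean(X) = (4 + 6 + 5 + 3 + 3 + 8) / 6 = 29/6 = 4.8333
  mean(Y) = (3 + 4 + 2 + 7 + 1 + 1) / 6 = 18/6 = 3
  mean(Z) = (4 + 5 + 8 + 4 + 1 + 6) / 6 = 28/6 = 4.6667

Step 2 — sample variances and covariances s[i,j] = (1/(n-1)) · Σ_k (x_{k,i} - mean_i) · (x_{k,j} - mean_j), with n-1 = 5:
  s[X,X] = ((-0.8333)·(-0.8333) + (1.1667)·(1.1667) + (0.1667)·(0.1667) + (-1.8333)·(-1.8333) + (-1.8333)·(-1.8333) + (3.1667)·(3.1667)) / 5 = 18.8333/5 = 3.7667
  s[X,Y] = ((-0.8333)·(0) + (1.1667)·(1) + (0.1667)·(-1) + (-1.8333)·(4) + (-1.8333)·(-2) + (3.1667)·(-2)) / 5 = -9/5 = -1.8
  s[X,Z] = ((-0.8333)·(-0.6667) + (1.1667)·(0.3333) + (0.1667)·(3.3333) + (-1.8333)·(-0.6667) + (-1.8333)·(-3.6667) + (3.1667)·(1.3333)) / 5 = 13.6667/5 = 2.7333
  s[Y,Y] = ((0)·(0) + (1)·(1) + (-1)·(-1) + (4)·(4) + (-2)·(-2) + (-2)·(-2)) / 5 = 26/5 = 5.2
  s[Y,Z] = ((0)·(-0.6667) + (1)·(0.3333) + (-1)·(3.3333) + (4)·(-0.6667) + (-2)·(-3.6667) + (-2)·(1.3333)) / 5 = -1/5 = -0.2
  s[Z,Z] = ((-0.6667)·(-0.6667) + (0.3333)·(0.3333) + (3.3333)·(3.3333) + (-0.6667)·(-0.6667) + (-3.6667)·(-3.6667) + (1.3333)·(1.3333)) / 5 = 27.3333/5 = 5.4667
  Sample standard deviations s_i = √(s[i,i]):
  s(X) = √(3.7667) = 1.9408
  s(Y) = √(5.2) = 2.2804
  s(Z) = √(5.4667) = 2.3381

Step 3 — r_{ij} = s_{ij} / (s_i · s_j):
  r[X,X] = 1 (diagonal).
  r[X,Y] = -1.8 / (1.9408 · 2.2804) = -1.8 / 4.4257 = -0.4067
  r[X,Z] = 2.7333 / (1.9408 · 2.3381) = 2.7333 / 4.5377 = 0.6024
  r[Y,Y] = 1 (diagonal).
  r[Y,Z] = -0.2 / (2.2804 · 2.3381) = -0.2 / 5.3317 = -0.0375
  r[Z,Z] = 1 (diagonal).

R is symmetric with unit diagonal. Assembling:

R = [[1, -0.4067, 0.6024],
 [-0.4067, 1, -0.0375],
 [0.6024, -0.0375, 1]]


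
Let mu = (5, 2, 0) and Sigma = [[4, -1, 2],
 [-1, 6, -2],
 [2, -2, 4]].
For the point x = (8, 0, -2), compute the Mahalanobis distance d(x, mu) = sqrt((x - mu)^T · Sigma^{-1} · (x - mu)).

Step 1 — centre the observation: (x - mu) = (3, -2, -2).

Step 2 — invert Sigma (cofactor / det for 3×3, or solve directly):
  Sigma^{-1} = [[0.3333, 0, -0.1667],
 [0, 0.2, 0.1],
 [-0.1667, 0.1, 0.3833]].

Step 3 — form the quadratic (x - mu)^T · Sigma^{-1} · (x - mu):
  Sigma^{-1} · (x - mu) = (1.3333, -0.6, -1.4667).
  (x - mu)^T · [Sigma^{-1} · (x - mu)] = (3)·(1.3333) + (-2)·(-0.6) + (-2)·(-1.4667) = 8.1333.

Step 4 — take square root: d = √(8.1333) ≈ 2.8519.

d(x, mu) = √(8.1333) ≈ 2.8519


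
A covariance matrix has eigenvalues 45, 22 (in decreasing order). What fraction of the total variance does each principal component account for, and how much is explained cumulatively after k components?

Step 1 — total variance = trace(Sigma) = Σ λ_i = 45 + 22 = 67.

Step 2 — fraction explained by component i = λ_i / Σ λ:
  PC1: 45/67 = 0.6716
  PC2: 22/67 = 0.3284

Step 3 — cumulative fraction after k components = (λ_1 + ... + λ_k) / Σ λ:
  k = 1: 45/67 = 0.6716
  k = 2: (45 + 22)/67 = 67/67 = 1

Summary (fraction, with percent):

explained: PC1 0.6716 (67.16%), PC2 0.3284 (32.84%);  cumulative: 0.6716, 1


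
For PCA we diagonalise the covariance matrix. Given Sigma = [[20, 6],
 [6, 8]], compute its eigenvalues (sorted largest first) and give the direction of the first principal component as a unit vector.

Step 1 — characteristic polynomial of 2×2 Sigma:
  det(Sigma - λI) = λ² - trace · λ + det = 0.
  trace = 20 + 8 = 28, det = 20·8 - (6)² = 124.
Step 2 — discriminant:
  Δ = trace² - 4·det = 784 - 496 = 288.
Step 3 — eigenvalues:
  λ = (trace ± √Δ)/2 = (28 ± 16.9706)/2,
  λ_1 = 22.4853,  λ_2 = 5.5147.

Step 4 — unit eigenvector for λ_1: solve (Sigma - λ_1 I)v = 0. First row:
  (20 - 22.4853)·v_x + (6)·v_y = 0, i.e. (-2.4853)·v_x + (6)·v_y = 0,
  so v ∝ (b, λ_1 - a) = (6, 2.4853) = u.
  ||u|| = √((6)² + (2.4853)²) = √(42.1766) ≈ 6.4944,
  v_1 = u/||u|| ≈ (0.9239, 0.3827) (||v_1|| = 1).

λ_1 = 22.4853,  λ_2 = 5.5147;  v_1 ≈ (0.9239, 0.3827)


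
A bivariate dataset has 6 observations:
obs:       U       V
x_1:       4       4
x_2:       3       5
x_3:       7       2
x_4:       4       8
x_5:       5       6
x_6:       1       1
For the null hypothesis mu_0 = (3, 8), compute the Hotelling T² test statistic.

Step 1 — sample mean vector:
  mean(U) = (4 + 3 + 7 + 4 + 5 + 1) / 6 = 24/6 = 4
  mean(V) = (4 + 5 + 2 + 8 + 6 + 1) / 6 = 26/6 = 4.3333
  x̄ = (4, 4.3333),  deviation x̄ - mu_0 = (4, 4.3333) - (3, 8) = (1, -3.6667).

Step 2 — sample covariance matrix, S[i,j] = (1/(n-1)) · Σ_k (x_{k,i} - mean_i) · (x_{k,j} - mean_j), divisor n-1 = 5:
  S[U,U] = ((0)·(0) + (-1)·(-1) + (3)·(3) + (0)·(0) + (1)·(1) + (-3)·(-3)) / 5 = 20/5 = 4
  S[U,V] = ((0)·(-0.3333) + (-1)·(0.6667) + (3)·(-2.3333) + (0)·(3.6667) + (1)·(1.6667) + (-3)·(-3.3333)) / 5 = 4/5 = 0.8
  S[V,V] = ((-0.3333)·(-0.3333) + (0.6667)·(0.6667) + (-2.3333)·(-2.3333) + (3.6667)·(3.6667) + (1.6667)·(1.6667) + (-3.3333)·(-3.3333)) / 5 = 33.3333/5 = 6.6667
  S = [[4, 0.8],
 [0.8, 6.6667]].

Step 3 — invert S. det(S) = 4·6.6667 - (0.8)² = 26.0267.
  S^{-1} = (1/det) · [[d, -b], [-b, a]] = [[0.2561, -0.0307],
 [-0.0307, 0.1537]].

Step 4 — quadratic form (x̄ - mu_0)^T · S^{-1} · (x̄ - mu_0):
  S^{-1} · (x̄ - mu_0) = (0.3689, -0.5943),
  (x̄ - mu_0)^T · [...] = (1)·(0.3689) + (-3.6667)·(-0.5943) = 2.5478.

Step 5 — scale by n: T² = 6 · 2.5478 = 15.2869.

T² ≈ 15.2869


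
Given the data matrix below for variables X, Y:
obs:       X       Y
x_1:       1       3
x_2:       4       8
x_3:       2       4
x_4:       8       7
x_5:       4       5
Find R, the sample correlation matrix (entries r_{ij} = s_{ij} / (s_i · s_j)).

Step 1 — column means:
  mean(X) = (1 + 4 + 2 + 8 + 4) / 5 = 19/5 = 3.8
  mean(Y) = (3 + 8 + 4 + 7 + 5) / 5 = 27/5 = 5.4

Step 2 — sample variances and covariances s[i,j] = (1/(n-1)) · Σ_k (x_{k,i} - mean_i) · (x_{k,j} - mean_j), with n-1 = 4:
  s[X,X] = ((-2.8)·(-2.8) + (0.2)·(0.2) + (-1.8)·(-1.8) + (4.2)·(4.2) + (0.2)·(0.2)) / 4 = 28.8/4 = 7.2
  s[X,Y] = ((-2.8)·(-2.4) + (0.2)·(2.6) + (-1.8)·(-1.4) + (4.2)·(1.6) + (0.2)·(-0.4)) / 4 = 16.4/4 = 4.1
  s[Y,Y] = ((-2.4)·(-2.4) + (2.6)·(2.6) + (-1.4)·(-1.4) + (1.6)·(1.6) + (-0.4)·(-0.4)) / 4 = 17.2/4 = 4.3
  Sample standard deviations s_i = √(s[i,i]):
  s(X) = √(7.2) = 2.6833
  s(Y) = √(4.3) = 2.0736

Step 3 — r_{ij} = s_{ij} / (s_i · s_j):
  r[X,X] = 1 (diagonal).
  r[X,Y] = 4.1 / (2.6833 · 2.0736) = 4.1 / 5.5642 = 0.7369
  r[Y,Y] = 1 (diagonal).

R is symmetric with unit diagonal. Assembling:

R = [[1, 0.7369],
 [0.7369, 1]]


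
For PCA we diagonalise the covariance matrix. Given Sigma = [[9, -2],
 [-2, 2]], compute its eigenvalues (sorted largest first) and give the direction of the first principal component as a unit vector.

Step 1 — characteristic polynomial of 2×2 Sigma:
  det(Sigma - λI) = λ² - trace · λ + det = 0.
  trace = 9 + 2 = 11, det = 9·2 - (-2)² = 14.
Step 2 — discriminant:
  Δ = trace² - 4·det = 121 - 56 = 65.
Step 3 — eigenvalues:
  λ = (trace ± √Δ)/2 = (11 ± 8.0623)/2,
  λ_1 = 9.5311,  λ_2 = 1.4689.

Step 4 — unit eigenvector for λ_1: solve (Sigma - λ_1 I)v = 0. First row:
  (9 - 9.5311)·v_x + (-2)·v_y = 0, i.e. (-0.5311)·v_x + (-2)·v_y = 0,
  so v ∝ (b, λ_1 - a) = (-2, 0.5311); multiply by -1 so the first entry is positive: u = (2, -0.5311).
  ||u|| = √((2)² + (-0.5311)²) = √(4.2821) ≈ 2.0693,
  v_1 = u/||u|| ≈ (0.9665, -0.2567) (||v_1|| = 1).

λ_1 = 9.5311,  λ_2 = 1.4689;  v_1 ≈ (0.9665, -0.2567)


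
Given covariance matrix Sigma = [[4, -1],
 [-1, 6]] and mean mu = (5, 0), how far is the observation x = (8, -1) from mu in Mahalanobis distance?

Step 1 — centre the observation: (x - mu) = (3, -1).

Step 2 — invert Sigma. det(Sigma) = 4·6 - (-1)² = 23.
  Sigma^{-1} = (1/det) · [[d, -b], [-b, a]] = [[0.2609, 0.0435],
 [0.0435, 0.1739]].

Step 3 — form the quadratic (x - mu)^T · Sigma^{-1} · (x - mu):
  Sigma^{-1} · (x - mu) = (0.7391, -0.0435).
  (x - mu)^T · [Sigma^{-1} · (x - mu)] = (3)·(0.7391) + (-1)·(-0.0435) = 2.2609.

Step 4 — take square root: d = √(2.2609) ≈ 1.5036.

d(x, mu) = √(2.2609) ≈ 1.5036


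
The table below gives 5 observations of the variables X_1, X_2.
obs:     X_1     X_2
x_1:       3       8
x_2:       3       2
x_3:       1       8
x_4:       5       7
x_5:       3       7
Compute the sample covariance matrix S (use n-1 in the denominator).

Step 1 — column means:
  mean(X_1) = (3 + 3 + 1 + 5 + 3) / 5 = 15/5 = 3
  mean(X_2) = (8 + 2 + 8 + 7 + 7) / 5 = 32/5 = 6.4

Step 2 — sample covariance S[i,j] = (1/(n-1)) · Σ_k (x_{k,i} - mean_i) · (x_{k,j} - mean_j), with n-1 = 4.
  S[X_1,X_1] = ((0)·(0) + (0)·(0) + (-2)·(-2) + (2)·(2) + (0)·(0)) / 4 = 8/4 = 2
  S[X_1,X_2] = ((0)·(1.6) + (0)·(-4.4) + (-2)·(1.6) + (2)·(0.6) + (0)·(0.6)) / 4 = -2/4 = -0.5
  S[X_2,X_2] = ((1.6)·(1.6) + (-4.4)·(-4.4) + (1.6)·(1.6) + (0.6)·(0.6) + (0.6)·(0.6)) / 4 = 25.2/4 = 6.3

S is symmetric (S[j,i] = S[i,j]). Assembling:

S = [[2, -0.5],
 [-0.5, 6.3]]


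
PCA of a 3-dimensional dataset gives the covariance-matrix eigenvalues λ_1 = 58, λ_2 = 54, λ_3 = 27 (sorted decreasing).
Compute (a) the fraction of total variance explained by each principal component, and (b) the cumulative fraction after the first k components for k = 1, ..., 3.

Step 1 — total variance = trace(Sigma) = Σ λ_i = 58 + 54 + 27 = 139.

Step 2 — fraction explained by component i = λ_i / Σ λ:
  PC1: 58/139 = 0.4173
  PC2: 54/139 = 0.3885
  PC3: 27/139 = 0.1942

Step 3 — cumulative fraction after k components = (λ_1 + ... + λ_k) / Σ λ:
  k = 1: 58/139 = 0.4173
  k = 2: (58 + 54)/139 = 112/139 = 0.8058
  k = 3: (58 + 54 + 27)/139 = 139/139 = 1

Summary (fraction, with percent):

explained: PC1 0.4173 (41.73%), PC2 0.3885 (38.85%), PC3 0.1942 (19.42%);  cumulative: 0.4173, 0.8058, 1


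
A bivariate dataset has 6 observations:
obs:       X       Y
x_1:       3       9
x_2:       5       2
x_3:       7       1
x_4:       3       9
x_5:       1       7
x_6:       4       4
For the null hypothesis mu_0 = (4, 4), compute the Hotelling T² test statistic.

Step 1 — sample mean vector:
  mean(X) = (3 + 5 + 7 + 3 + 1 + 4) / 6 = 23/6 = 3.8333
  mean(Y) = (9 + 2 + 1 + 9 + 7 + 4) / 6 = 32/6 = 5.3333
  x̄ = (3.8333, 5.3333),  deviation x̄ - mu_0 = (3.8333, 5.3333) - (4, 4) = (-0.1667, 1.3333).

Step 2 — sample covariance matrix, S[i,j] = (1/(n-1)) · Σ_k (x_{k,i} - mean_i) · (x_{k,j} - mean_j), divisor n-1 = 5:
  S[X,X] = ((-0.8333)·(-0.8333) + (1.1667)·(1.1667) + (3.1667)·(3.1667) + (-0.8333)·(-0.8333) + (-2.8333)·(-2.8333) + (0.1667)·(0.1667)) / 5 = 20.8333/5 = 4.1667
  S[X,Y] = ((-0.8333)·(3.6667) + (1.1667)·(-3.3333) + (3.1667)·(-4.3333) + (-0.8333)·(3.6667) + (-2.8333)·(1.6667) + (0.1667)·(-1.3333)) / 5 = -28.6667/5 = -5.7333
  S[Y,Y] = ((3.6667)·(3.6667) + (-3.3333)·(-3.3333) + (-4.3333)·(-4.3333) + (3.6667)·(3.6667) + (1.6667)·(1.6667) + (-1.3333)·(-1.3333)) / 5 = 61.3333/5 = 12.2667
  S = [[4.1667, -5.7333],
 [-5.7333, 12.2667]].

Step 3 — invert S. det(S) = 4.1667·12.2667 - (-5.7333)² = 18.24.
  S^{-1} = (1/det) · [[d, -b], [-b, a]] = [[0.6725, 0.3143],
 [0.3143, 0.2284]].

Step 4 — quadratic form (x̄ - mu_0)^T · S^{-1} · (x̄ - mu_0):
  S^{-1} · (x̄ - mu_0) = (0.307, 0.2522),
  (x̄ - mu_0)^T · [...] = (-0.1667)·(0.307) + (1.3333)·(0.2522) = 0.2851.

Step 5 — scale by n: T² = 6 · 0.2851 = 1.7105.

T² ≈ 1.7105


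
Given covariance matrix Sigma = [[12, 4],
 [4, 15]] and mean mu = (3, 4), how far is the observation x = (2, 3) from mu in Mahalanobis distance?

Step 1 — centre the observation: (x - mu) = (-1, -1).

Step 2 — invert Sigma. det(Sigma) = 12·15 - (4)² = 164.
  Sigma^{-1} = (1/det) · [[d, -b], [-b, a]] = [[0.0915, -0.0244],
 [-0.0244, 0.0732]].

Step 3 — form the quadratic (x - mu)^T · Sigma^{-1} · (x - mu):
  Sigma^{-1} · (x - mu) = (-0.0671, -0.0488).
  (x - mu)^T · [Sigma^{-1} · (x - mu)] = (-1)·(-0.0671) + (-1)·(-0.0488) = 0.1159.

Step 4 — take square root: d = √(0.1159) ≈ 0.3404.

d(x, mu) = √(0.1159) ≈ 0.3404


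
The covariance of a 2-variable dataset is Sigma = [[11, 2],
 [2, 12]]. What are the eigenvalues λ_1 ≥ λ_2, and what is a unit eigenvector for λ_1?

Step 1 — characteristic polynomial of 2×2 Sigma:
  det(Sigma - λI) = λ² - trace · λ + det = 0.
  trace = 11 + 12 = 23, det = 11·12 - (2)² = 128.
Step 2 — discriminant:
  Δ = trace² - 4·det = 529 - 512 = 17.
Step 3 — eigenvalues:
  λ = (trace ± √Δ)/2 = (23 ± 4.1231)/2,
  λ_1 = 13.5616,  λ_2 = 9.4384.

Step 4 — unit eigenvector for λ_1: solve (Sigma - λ_1 I)v = 0. First row:
  (11 - 13.5616)·v_x + (2)·v_y = 0, i.e. (-2.5616)·v_x + (2)·v_y = 0,
  so v ∝ (b, λ_1 - a) = (2, 2.5616) = u.
  ||u|| = √((2)² + (2.5616)²) = √(10.5616) ≈ 3.2499,
  v_1 = u/||u|| ≈ (0.6154, 0.7882) (||v_1|| = 1).

λ_1 = 13.5616,  λ_2 = 9.4384;  v_1 ≈ (0.6154, 0.7882)


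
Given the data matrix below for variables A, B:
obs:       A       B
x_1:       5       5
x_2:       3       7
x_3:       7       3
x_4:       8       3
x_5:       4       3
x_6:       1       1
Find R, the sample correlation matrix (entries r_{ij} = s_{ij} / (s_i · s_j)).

Step 1 — column means:
  mean(A) = (5 + 3 + 7 + 8 + 4 + 1) / 6 = 28/6 = 4.6667
  mean(B) = (5 + 7 + 3 + 3 + 3 + 1) / 6 = 22/6 = 3.6667

Step 2 — sample variances and covariances s[i,j] = (1/(n-1)) · Σ_k (x_{k,i} - mean_i) · (x_{k,j} - mean_j), with n-1 = 5:
  s[A,A] = ((0.3333)·(0.3333) + (-1.6667)·(-1.6667) + (2.3333)·(2.3333) + (3.3333)·(3.3333) + (-0.6667)·(-0.6667) + (-3.6667)·(-3.6667)) / 5 = 33.3333/5 = 6.6667
  s[A,B] = ((0.3333)·(1.3333) + (-1.6667)·(3.3333) + (2.3333)·(-0.6667) + (3.3333)·(-0.6667) + (-0.6667)·(-0.6667) + (-3.6667)·(-2.6667)) / 5 = 1.3333/5 = 0.2667
  s[B,B] = ((1.3333)·(1.3333) + (3.3333)·(3.3333) + (-0.6667)·(-0.6667) + (-0.6667)·(-0.6667) + (-0.6667)·(-0.6667) + (-2.6667)·(-2.6667)) / 5 = 21.3333/5 = 4.2667
  Sample standard deviations s_i = √(s[i,i]):
  s(A) = √(6.6667) = 2.582
  s(B) = √(4.2667) = 2.0656

Step 3 — r_{ij} = s_{ij} / (s_i · s_j):
  r[A,A] = 1 (diagonal).
  r[A,B] = 0.2667 / (2.582 · 2.0656) = 0.2667 / 5.3333 = 0.05
  r[B,B] = 1 (diagonal).

R is symmetric with unit diagonal. Assembling:

R = [[1, 0.05],
 [0.05, 1]]


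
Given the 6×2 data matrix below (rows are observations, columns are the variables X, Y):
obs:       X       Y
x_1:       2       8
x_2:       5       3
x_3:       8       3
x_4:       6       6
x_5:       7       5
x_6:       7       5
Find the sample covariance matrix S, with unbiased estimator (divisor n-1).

Step 1 — column means:
  mean(X) = (2 + 5 + 8 + 6 + 7 + 7) / 6 = 35/6 = 5.8333
  mean(Y) = (8 + 3 + 3 + 6 + 5 + 5) / 6 = 30/6 = 5

Step 2 — sample covariance S[i,j] = (1/(n-1)) · Σ_k (x_{k,i} - mean_i) · (x_{k,j} - mean_j), with n-1 = 5.
  S[X,X] = ((-3.8333)·(-3.8333) + (-0.8333)·(-0.8333) + (2.1667)·(2.1667) + (0.1667)·(0.1667) + (1.1667)·(1.1667) + (1.1667)·(1.1667)) / 5 = 22.8333/5 = 4.5667
  S[X,Y] = ((-3.8333)·(3) + (-0.8333)·(-2) + (2.1667)·(-2) + (0.1667)·(1) + (1.1667)·(0) + (1.1667)·(0)) / 5 = -14/5 = -2.8
  S[Y,Y] = ((3)·(3) + (-2)·(-2) + (-2)·(-2) + (1)·(1) + (0)·(0) + (0)·(0)) / 5 = 18/5 = 3.6

S is symmetric (S[j,i] = S[i,j]). Assembling:

S = [[4.5667, -2.8],
 [-2.8, 3.6]]


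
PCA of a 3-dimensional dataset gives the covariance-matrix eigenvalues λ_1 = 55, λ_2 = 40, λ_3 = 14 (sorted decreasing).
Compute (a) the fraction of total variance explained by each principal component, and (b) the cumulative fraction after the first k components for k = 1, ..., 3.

Step 1 — total variance = trace(Sigma) = Σ λ_i = 55 + 40 + 14 = 109.

Step 2 — fraction explained by component i = λ_i / Σ λ:
  PC1: 55/109 = 0.5046
  PC2: 40/109 = 0.367
  PC3: 14/109 = 0.1284

Step 3 — cumulative fraction after k components = (λ_1 + ... + λ_k) / Σ λ:
  k = 1: 55/109 = 0.5046
  k = 2: (55 + 40)/109 = 95/109 = 0.8716
  k = 3: (55 + 40 + 14)/109 = 109/109 = 1

Summary (fraction, with percent):

explained: PC1 0.5046 (50.46%), PC2 0.367 (36.7%), PC3 0.1284 (12.84%);  cumulative: 0.5046, 0.8716, 1


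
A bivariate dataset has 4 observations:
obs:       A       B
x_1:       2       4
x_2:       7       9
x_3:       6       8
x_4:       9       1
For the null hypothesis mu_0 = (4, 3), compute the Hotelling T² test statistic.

Step 1 — sample mean vector:
  mean(A) = (2 + 7 + 6 + 9) / 4 = 24/4 = 6
  mean(B) = (4 + 9 + 8 + 1) / 4 = 22/4 = 5.5
  x̄ = (6, 5.5),  deviation x̄ - mu_0 = (6, 5.5) - (4, 3) = (2, 2.5).

Step 2 — sample covariance matrix, S[i,j] = (1/(n-1)) · Σ_k (x_{k,i} - mean_i) · (x_{k,j} - mean_j), divisor n-1 = 3:
  S[A,A] = ((-4)·(-4) + (1)·(1) + (0)·(0) + (3)·(3)) / 3 = 26/3 = 8.6667
  S[A,B] = ((-4)·(-1.5) + (1)·(3.5) + (0)·(2.5) + (3)·(-4.5)) / 3 = -4/3 = -1.3333
  S[B,B] = ((-1.5)·(-1.5) + (3.5)·(3.5) + (2.5)·(2.5) + (-4.5)·(-4.5)) / 3 = 41/3 = 13.6667
  S = [[8.6667, -1.3333],
 [-1.3333, 13.6667]].

Step 3 — invert S. det(S) = 8.6667·13.6667 - (-1.3333)² = 116.6667.
  S^{-1} = (1/det) · [[d, -b], [-b, a]] = [[0.1171, 0.0114],
 [0.0114, 0.0743]].

Step 4 — quadratic form (x̄ - mu_0)^T · S^{-1} · (x̄ - mu_0):
  S^{-1} · (x̄ - mu_0) = (0.2629, 0.2086),
  (x̄ - mu_0)^T · [...] = (2)·(0.2629) + (2.5)·(0.2086) = 1.0471.

Step 5 — scale by n: T² = 4 · 1.0471 = 4.1886.

T² ≈ 4.1886


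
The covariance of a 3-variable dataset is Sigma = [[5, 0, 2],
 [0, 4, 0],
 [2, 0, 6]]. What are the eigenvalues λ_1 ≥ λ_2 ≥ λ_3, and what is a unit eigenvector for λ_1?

Step 1 — characteristic polynomial p(λ) = det(λI - Sigma) = λ³ - tr·λ² + c_1·λ - det, where tr = trace, c_1 = sum of the principal 2×2 minors, det = det(Sigma):
  tr = 5 + 4 + 6 = 15,
  c_1 = (5·4 - (0)²) + (5·6 - (2)²) + (4·6 - (0)²) = 20 + 26 + 24 = 70,
  det = 5·(4·6 - (0)²) - (0)·((0)·6 - (0)·(2)) + (2)·((0)·(0) - 4·(2)) = 5·(24) - (0)·(0) + (2)·(-8) = 104.
  So p(λ) = λ³ - 15λ² + 70λ - 104.
Step 2 — look for an integer root (rational root theorem: any rational root is an integer divisor of 104). Testing λ = 4:
  p(4) = 64 - 240 + 280 - 104 = 0  ✓
  Dividing out (λ - 4): p(λ) = (λ - 4)(λ² - 11λ + 26).
Step 3 — remaining eigenvalues from the quadratic λ² - 11λ + 26 = 0:
  Δ = 11² - 4·26 = 121 - 104 = 17,  λ = (11 ± √17)/2 = (11 ± 4.1231)/2 ≈ 7.5616 or 3.4384.
  Sorted: λ_1 = 7.5616,  λ_2 = 4,  λ_3 = 3.4384  (check: sum = 15 = tr ✓).

Step 4 — unit eigenvector for λ_1 ≈ 7.5616: v spans the null space of (Sigma - λ_1 I), whose rows are
  r_1 = (-2.5616, 0, 2),  r_2 = (0, -3.5616, 0),  r_3 = (2, 0, -1.5616).
  v is orthogonal to every row, so take v ∝ r_1 × r_2 = ((0)·(0) - (2)·(-3.5616), (2)·(0) - (-2.5616)·(0), (-2.5616)·(-3.5616) - (0)·(0)) ≈ (7.1231, 0, 9.1231).
  Let u = (7.1231, 0, 9.1231).
  ||u|| = √((7.1231)² + (0)² + (9.1231)²) = √(133.9697) ≈ 11.5745,  v_1 = u/||u|| ≈ (0.6154, 0, 0.7882) (||v_1|| = 1).

λ_1 = 7.5616,  λ_2 = 4,  λ_3 = 3.4384;  v_1 ≈ (0.6154, 0, 0.7882)


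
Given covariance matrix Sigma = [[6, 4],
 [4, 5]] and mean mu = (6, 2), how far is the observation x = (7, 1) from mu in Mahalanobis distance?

Step 1 — centre the observation: (x - mu) = (1, -1).

Step 2 — invert Sigma. det(Sigma) = 6·5 - (4)² = 14.
  Sigma^{-1} = (1/det) · [[d, -b], [-b, a]] = [[0.3571, -0.2857],
 [-0.2857, 0.4286]].

Step 3 — form the quadratic (x - mu)^T · Sigma^{-1} · (x - mu):
  Sigma^{-1} · (x - mu) = (0.6429, -0.7143).
  (x - mu)^T · [Sigma^{-1} · (x - mu)] = (1)·(0.6429) + (-1)·(-0.7143) = 1.3571.

Step 4 — take square root: d = √(1.3571) ≈ 1.165.

d(x, mu) = √(1.3571) ≈ 1.165


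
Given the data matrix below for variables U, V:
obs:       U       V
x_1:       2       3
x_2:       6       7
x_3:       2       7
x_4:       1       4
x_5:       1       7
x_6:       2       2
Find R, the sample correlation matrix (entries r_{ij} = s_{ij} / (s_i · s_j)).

Step 1 — column means:
  mean(U) = (2 + 6 + 2 + 1 + 1 + 2) / 6 = 14/6 = 2.3333
  mean(V) = (3 + 7 + 7 + 4 + 7 + 2) / 6 = 30/6 = 5

Step 2 — sample variances and covariances s[i,j] = (1/(n-1)) · Σ_k (x_{k,i} - mean_i) · (x_{k,j} - mean_j), with n-1 = 5:
  s[U,U] = ((-0.3333)·(-0.3333) + (3.6667)·(3.6667) + (-0.3333)·(-0.3333) + (-1.3333)·(-1.3333) + (-1.3333)·(-1.3333) + (-0.3333)·(-0.3333)) / 5 = 17.3333/5 = 3.4667
  s[U,V] = ((-0.3333)·(-2) + (3.6667)·(2) + (-0.3333)·(2) + (-1.3333)·(-1) + (-1.3333)·(2) + (-0.3333)·(-3)) / 5 = 7/5 = 1.4
  s[V,V] = ((-2)·(-2) + (2)·(2) + (2)·(2) + (-1)·(-1) + (2)·(2) + (-3)·(-3)) / 5 = 26/5 = 5.2
  Sample standard deviations s_i = √(s[i,i]):
  s(U) = √(3.4667) = 1.8619
  s(V) = √(5.2) = 2.2804

Step 3 — r_{ij} = s_{ij} / (s_i · s_j):
  r[U,U] = 1 (diagonal).
  r[U,V] = 1.4 / (1.8619 · 2.2804) = 1.4 / 4.2458 = 0.3297
  r[V,V] = 1 (diagonal).

R is symmetric with unit diagonal. Assembling:

R = [[1, 0.3297],
 [0.3297, 1]]


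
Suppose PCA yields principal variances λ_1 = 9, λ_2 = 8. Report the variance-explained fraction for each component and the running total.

Step 1 — total variance = trace(Sigma) = Σ λ_i = 9 + 8 = 17.

Step 2 — fraction explained by component i = λ_i / Σ λ:
  PC1: 9/17 = 0.5294
  PC2: 8/17 = 0.4706

Step 3 — cumulative fraction after k components = (λ_1 + ... + λ_k) / Σ λ:
  k = 1: 9/17 = 0.5294
  k = 2: (9 + 8)/17 = 17/17 = 1

Summary (fraction, with percent):

explained: PC1 0.5294 (52.94%), PC2 0.4706 (47.06%);  cumulative: 0.5294, 1


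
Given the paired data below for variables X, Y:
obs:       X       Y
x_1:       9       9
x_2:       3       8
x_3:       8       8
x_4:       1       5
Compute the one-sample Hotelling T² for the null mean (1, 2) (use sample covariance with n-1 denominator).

Step 1 — sample mean vector:
  mean(X) = (9 + 3 + 8 + 1) / 4 = 21/4 = 5.25
  mean(Y) = (9 + 8 + 8 + 5) / 4 = 30/4 = 7.5
  x̄ = (5.25, 7.5),  deviation x̄ - mu_0 = (5.25, 7.5) - (1, 2) = (4.25, 5.5).

Step 2 — sample covariance matrix, S[i,j] = (1/(n-1)) · Σ_k (x_{k,i} - mean_i) · (x_{k,j} - mean_j), divisor n-1 = 3:
  S[X,X] = ((3.75)·(3.75) + (-2.25)·(-2.25) + (2.75)·(2.75) + (-4.25)·(-4.25)) / 3 = 44.75/3 = 14.9167
  S[X,Y] = ((3.75)·(1.5) + (-2.25)·(0.5) + (2.75)·(0.5) + (-4.25)·(-2.5)) / 3 = 16.5/3 = 5.5
  S[Y,Y] = ((1.5)·(1.5) + (0.5)·(0.5) + (0.5)·(0.5) + (-2.5)·(-2.5)) / 3 = 9/3 = 3
  S = [[14.9167, 5.5],
 [5.5, 3]].

Step 3 — invert S. det(S) = 14.9167·3 - (5.5)² = 14.5.
  S^{-1} = (1/det) · [[d, -b], [-b, a]] = [[0.2069, -0.3793],
 [-0.3793, 1.0287]].

Step 4 — quadratic form (x̄ - mu_0)^T · S^{-1} · (x̄ - mu_0):
  S^{-1} · (x̄ - mu_0) = (-1.2069, 4.046),
  (x̄ - mu_0)^T · [...] = (4.25)·(-1.2069) + (5.5)·(4.046) = 17.1236.

Step 5 — scale by n: T² = 4 · 17.1236 = 68.4943.

T² ≈ 68.4943


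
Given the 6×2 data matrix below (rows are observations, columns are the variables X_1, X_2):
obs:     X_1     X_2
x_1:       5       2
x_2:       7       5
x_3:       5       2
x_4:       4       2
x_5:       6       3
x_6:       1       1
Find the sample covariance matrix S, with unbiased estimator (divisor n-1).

Step 1 — column means:
  mean(X_1) = (5 + 7 + 5 + 4 + 6 + 1) / 6 = 28/6 = 4.6667
  mean(X_2) = (2 + 5 + 2 + 2 + 3 + 1) / 6 = 15/6 = 2.5

Step 2 — sample covariance S[i,j] = (1/(n-1)) · Σ_k (x_{k,i} - mean_i) · (x_{k,j} - mean_j), with n-1 = 5.
  S[X_1,X_1] = ((0.3333)·(0.3333) + (2.3333)·(2.3333) + (0.3333)·(0.3333) + (-0.6667)·(-0.6667) + (1.3333)·(1.3333) + (-3.6667)·(-3.6667)) / 5 = 21.3333/5 = 4.2667
  S[X_1,X_2] = ((0.3333)·(-0.5) + (2.3333)·(2.5) + (0.3333)·(-0.5) + (-0.6667)·(-0.5) + (1.3333)·(0.5) + (-3.6667)·(-1.5)) / 5 = 12/5 = 2.4
  S[X_2,X_2] = ((-0.5)·(-0.5) + (2.5)·(2.5) + (-0.5)·(-0.5) + (-0.5)·(-0.5) + (0.5)·(0.5) + (-1.5)·(-1.5)) / 5 = 9.5/5 = 1.9

S is symmetric (S[j,i] = S[i,j]). Assembling:

S = [[4.2667, 2.4],
 [2.4, 1.9]]


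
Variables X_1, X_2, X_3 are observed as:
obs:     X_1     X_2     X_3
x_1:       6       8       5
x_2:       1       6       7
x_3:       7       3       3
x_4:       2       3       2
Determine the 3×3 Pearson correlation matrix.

Step 1 — column means:
  mean(X_1) = (6 + 1 + 7 + 2) / 4 = 16/4 = 4
  mean(X_2) = (8 + 6 + 3 + 3) / 4 = 20/4 = 5
  mean(X_3) = (5 + 7 + 3 + 2) / 4 = 17/4 = 4.25

Step 2 — sample variances and covariances s[i,j] = (1/(n-1)) · Σ_k (x_{k,i} - mean_i) · (x_{k,j} - mean_j), with n-1 = 3:
  s[X_1,X_1] = ((2)·(2) + (-3)·(-3) + (3)·(3) + (-2)·(-2)) / 3 = 26/3 = 8.6667
  s[X_1,X_2] = ((2)·(3) + (-3)·(1) + (3)·(-2) + (-2)·(-2)) / 3 = 1/3 = 0.3333
  s[X_1,X_3] = ((2)·(0.75) + (-3)·(2.75) + (3)·(-1.25) + (-2)·(-2.25)) / 3 = -6/3 = -2
  s[X_2,X_2] = ((3)·(3) + (1)·(1) + (-2)·(-2) + (-2)·(-2)) / 3 = 18/3 = 6
  s[X_2,X_3] = ((3)·(0.75) + (1)·(2.75) + (-2)·(-1.25) + (-2)·(-2.25)) / 3 = 12/3 = 4
  s[X_3,X_3] = ((0.75)·(0.75) + (2.75)·(2.75) + (-1.25)·(-1.25) + (-2.25)·(-2.25)) / 3 = 14.75/3 = 4.9167
  Sample standard deviations s_i = √(s[i,i]):
  s(X_1) = √(8.6667) = 2.9439
  s(X_2) = √(6) = 2.4495
  s(X_3) = √(4.9167) = 2.2174

Step 3 — r_{ij} = s_{ij} / (s_i · s_j):
  r[X_1,X_1] = 1 (diagonal).
  r[X_1,X_2] = 0.3333 / (2.9439 · 2.4495) = 0.3333 / 7.2111 = 0.0462
  r[X_1,X_3] = -2 / (2.9439 · 2.2174) = -2 / 6.5277 = -0.3064
  r[X_2,X_2] = 1 (diagonal).
  r[X_2,X_3] = 4 / (2.4495 · 2.2174) = 4 / 5.4314 = 0.7365
  r[X_3,X_3] = 1 (diagonal).

R is symmetric with unit diagonal. Assembling:

R = [[1, 0.0462, -0.3064],
 [0.0462, 1, 0.7365],
 [-0.3064, 0.7365, 1]]
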